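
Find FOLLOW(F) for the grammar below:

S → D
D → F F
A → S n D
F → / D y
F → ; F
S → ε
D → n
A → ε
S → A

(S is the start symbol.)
{ $, '/', ';', 'n', 'y' }

In D → F F: F is followed by F, add FIRST(F) \ {ε} = { '/', ';' }
In D → F F: F is at the end, add FOLLOW(D)
In F → ; F: F is at the end; this adds FOLLOW(F) to itself — nothing new

The FOLLOW sets referred to above (computed the same way, to a fixed point):
  FOLLOW(D) = { $, 'n', 'y' }

Taking the union: FOLLOW(F) = { $, '/', ';', 'n', 'y' }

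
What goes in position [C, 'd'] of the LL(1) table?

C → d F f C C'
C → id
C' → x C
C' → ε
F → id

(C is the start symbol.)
C → d F f C C'

To find M[C, 'd'], we find productions for C where 'd' is in the predict set (PREDICT(N → α) = (FIRST(α) \ {ε}) ∪ (FOLLOW(N) if α ⇒* ε)).

C → d F f C C': PREDICT = { 'd' }
  'd' is in predict set, so this production goes in M[C, 'd']
C → id: PREDICT = { 'id' }

M[C, 'd'] = C → d F f C C'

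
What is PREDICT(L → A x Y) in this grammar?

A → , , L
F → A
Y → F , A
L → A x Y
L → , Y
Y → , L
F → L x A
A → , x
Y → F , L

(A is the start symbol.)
PREDICT(L → A x Y) = (FIRST(RHS) \ {ε}) ∪ (FOLLOW(L) if ε ∈ FIRST(RHS), i.e. RHS ⇒* ε)
FIRST(A) = { ',' }
FIRST(A x Y) = { ',' }
ε ∉ FIRST(A x Y), so FOLLOW(L) is not added.
PREDICT(L → A x Y) = { ',' }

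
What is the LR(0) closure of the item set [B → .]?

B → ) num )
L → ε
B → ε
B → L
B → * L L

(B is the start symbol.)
Start with: [B → .]
The dot is at the end, so nothing is added.

CLOSURE = { [B → .] }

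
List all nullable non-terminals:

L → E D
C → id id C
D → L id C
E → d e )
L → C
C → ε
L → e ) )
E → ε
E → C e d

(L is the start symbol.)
A non-terminal is nullable if it can derive ε (the empty string): either it has an ε-production, or it has a production whose right-hand side consists entirely of nullable non-terminals.

ε-productions: C → ε, E → ε
So C, E are immediately nullable.
L → C: every symbol on the right is nullable, so L is nullable too.
No further non-terminal can be added: every production for the remaining non-terminals contains a terminal or a non-nullable non-terminal.
Nullable = { 'C', 'E', 'L' }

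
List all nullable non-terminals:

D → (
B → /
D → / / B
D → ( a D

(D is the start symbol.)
None

A non-terminal is nullable if it can derive ε (the empty string): either it has an ε-production, or it has a production whose right-hand side consists entirely of nullable non-terminals.

There are no ε-productions, so no non-terminal can derive ε.
No non-terminals are nullable.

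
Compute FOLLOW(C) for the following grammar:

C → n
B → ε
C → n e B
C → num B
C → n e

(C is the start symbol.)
C is the start symbol, so $ ∈ FOLLOW(C).
C does not occur on any right-hand side.

Taking the union: FOLLOW(C) = { $ }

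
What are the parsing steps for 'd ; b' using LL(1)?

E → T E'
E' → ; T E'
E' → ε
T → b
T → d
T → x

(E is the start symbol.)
Stack is shown with the top on the left.

Stack     Input    Action
-------------------------
E $       d ; b $  output E → T E'
T E' $    d ; b $  output T → d
d E' $    d ; b $  match 'd'
E' $      ; b $    output E' → ; T E'
; T E' $  ; b $    match ';'
T E' $    b $      output T → b
b E' $    b $      match 'b'
E' $      $        output E' → ε
$         $        accept

The string is accepted.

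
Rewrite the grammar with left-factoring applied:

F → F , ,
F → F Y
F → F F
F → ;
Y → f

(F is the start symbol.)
F → F F'
F' → , ,
F' → Y
F' → F
F → ;
Y → f

Left-factoring transforms A → αβ₁ | αβ₂ into A → αA' and A' → β₁ | β₂
(α is the longest common prefix among the alternatives). Repeat until
no nonterminal has two alternatives with a common prefix.

Round 1: F has alternatives sharing prefix 'F'. Introduce F': F → F F'
  Add: F' → , ,
  Add: F' → Y
  Add: F' → F

No remaining common prefixes — done.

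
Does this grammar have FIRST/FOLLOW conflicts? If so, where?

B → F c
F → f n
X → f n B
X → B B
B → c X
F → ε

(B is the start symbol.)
Nullable non-terminals: F.

F: nullable alternative(s) F → ε; FOLLOW(F) = { 'c' }
  F → f n: FIRST \ {ε} = { 'f' } — disjoint from FOLLOW(F)
  F → ε: FIRST \ {ε} = { } — this is the only nullable alternative, skip

B, X have no nullable alternative, so no FIRST/FOLLOW check is needed there.

No FIRST/FOLLOW conflicts found.

Answer: No FIRST/FOLLOW conflicts.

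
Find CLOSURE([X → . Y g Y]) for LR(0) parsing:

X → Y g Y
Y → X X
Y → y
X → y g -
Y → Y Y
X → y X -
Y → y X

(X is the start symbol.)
{ [X → . Y g Y], [X → . y X -], [X → . y g -], [Y → . X X], [Y → . Y Y], [Y → . y X], [Y → . y] }

To compute CLOSURE, for each item [A → α.Bβ] where B is a non-terminal, add [B → .γ] for all productions B → γ; repeat for the newly added items until nothing changes.

Start with: [X → . Y g Y]
  [X → . Y g Y] has the dot before Y: add [Y → . X X], [Y → . y], [Y → . Y Y], [Y → . y X]
  [Y → . X X] has the dot before X: add [X → . y g -], [X → . y X -]
No further items can be added.

CLOSURE = { [X → . Y g Y], [X → . y X -], [X → . y g -], [Y → . X X], [Y → . Y Y], [Y → . y X], [Y → . y] }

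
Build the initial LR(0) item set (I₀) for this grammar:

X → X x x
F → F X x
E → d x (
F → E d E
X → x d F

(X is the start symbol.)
{ [X → . X x x], [X → . x d F], [X' → . X] }

First, augment the grammar with X' → X
I₀ = CLOSURE({ [X' → . X] }):
  [X' → . X] has the dot before X: add [X → . X x x], [X → . x d F]
No further items can be added.

I₀ = { [X → . X x x], [X → . x d F], [X' → . X] }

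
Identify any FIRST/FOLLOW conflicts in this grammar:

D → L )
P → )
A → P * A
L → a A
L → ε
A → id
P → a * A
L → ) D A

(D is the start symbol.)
Yes. L → ')' D A with FOLLOW(L) on { ')' }

A FIRST/FOLLOW conflict occurs when a non-terminal N has a nullable alternative N → β (β ⇒* ε) and another alternative N → α with FIRST(α) ∩ FOLLOW(N) ≠ ∅: on such a lookahead the parser cannot decide between expanding α and letting N vanish via β.

Nullable non-terminals: L.

L: nullable alternative(s) L → ε; FOLLOW(L) = { ')' }
  L → a A: FIRST \ {ε} = { 'a' } — disjoint from FOLLOW(L)
  L → ε: FIRST \ {ε} = { } — this is the only nullable alternative, skip
  L → ) D A: FIRST \ {ε} = { ')' } — overlaps FOLLOW(L) on { ')' }: CONFLICT

A, D, P have no nullable alternative, so no FIRST/FOLLOW check is needed there.

So the grammar has 1 FIRST/FOLLOW conflict (marked CONFLICT above).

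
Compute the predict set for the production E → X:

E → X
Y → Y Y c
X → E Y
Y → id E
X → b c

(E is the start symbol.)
PREDICT(E → X) = (FIRST(RHS) \ {ε}) ∪ (FOLLOW(E) if ε ∈ FIRST(RHS), i.e. RHS ⇒* ε)
FIRST(X) = { 'b' }
FIRST(X) = { 'b' }
ε ∉ FIRST(X), so FOLLOW(E) is not added.
PREDICT(E → X) = { 'b' }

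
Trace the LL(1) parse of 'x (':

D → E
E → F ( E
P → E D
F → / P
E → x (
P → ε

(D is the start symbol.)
LL(1) parsing maintains a stack (initially the start symbol over $) and the input. At each step: if the stack top is a terminal, match it against the current input token; if it is a non-terminal N, replace it with the RHS of M[N, lookahead] (the unique production whose predict set contains the lookahead).

Stack is shown with the top on the left.

Stack  Input  Action
--------------------
D $    x ( $  output D → E
E $    x ( $  output E → x (
x ( $  x ( $  match 'x'
( $    ( $    match '('
$      $      accept

The string is accepted.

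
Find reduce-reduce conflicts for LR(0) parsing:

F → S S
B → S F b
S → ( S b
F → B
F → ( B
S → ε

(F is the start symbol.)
A reduce-reduce conflict occurs when an LR(0) state has two complete items [A → α .] and [B → β .] — both call for a reduction, and with no lookahead the parser cannot choose between them.

Augment with F' → F and build the canonical LR(0) collection (I0 = CLOSURE({[F' → . F]}), then GOTO on every symbol after a dot until no new states appear). It has 13 states:
  I0: { [B → . S F b], [F → . ( B], [F → . B], [F → . S S], [F' → . F], [S → . ( S b], [S → .] }  — shift, reduce
  I1: { [B → . S F b], [F → ( . B], [S → ( . S b], [S → . ( S b], [S → .] }  — shift, reduce
  I2: { [F → B .] }  — reduce
  I3: { [F' → F .] }  — accept
  I4: { [B → . S F b], [B → S . F b], [F → . ( B], [F → . B], [F → . S S], [F → S . S], [S → . ( S b], [S → .] }  — shift, reduce
  I5: { [B → S F . b] }  — shift
  I6: { [B → . S F b], [B → S . F b], [F → . ( B], [F → . B], [F → . S S], [F → S . S], [F → S S .], [S → . ( S b], [S → .] }  — shift, 2 reduces
  I7: { [B → S F b .] }  — reduce
  I8: { [S → ( . S b], [S → . ( S b], [S → .] }  — shift, reduce
  I9: { [F → ( B .] }  — reduce
  I10: { [B → . S F b], [B → S . F b], [F → . ( B], [F → . B], [F → . S S], [S → ( S . b], [S → . ( S b], [S → .] }  — shift, reduce
  I11: { [S → ( S b .] }  — reduce
  I12: { [S → ( S . b] }  — shift

I6 contains complete items [F → S S .], [S → .] — reduce-reduce conflict.

Answer: Yes — I6: [F → S S .] vs [S → .]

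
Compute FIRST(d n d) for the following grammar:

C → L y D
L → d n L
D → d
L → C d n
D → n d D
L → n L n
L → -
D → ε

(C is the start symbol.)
To compute FIRST(d n d), process the symbols left to right:
Symbol d is a terminal. Add 'd' and stop.
FIRST(d n d) = { 'd' }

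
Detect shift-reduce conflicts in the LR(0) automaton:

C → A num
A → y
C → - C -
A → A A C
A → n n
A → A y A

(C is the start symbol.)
A shift-reduce conflict occurs when an LR(0) state has both:
  - a complete (reduce) item [A → α .] (dot at the end), and
  - a shift item [B → β . c γ] (dot before a terminal).

Augment with C' → C and build the canonical LR(0) collection (I0 = CLOSURE({[C' → . C]}), then GOTO on every symbol after a dot until no new states appear). It has 15 states:
  I0: { [A → . A A C], [A → . A y A], [A → . n n], [A → . y], [C → . - C -], [C → . A num], [C' → . C] }  — shift
  I1: { [A → . A A C], [A → . A y A], [A → . n n], [A → . y], [C → - . C -], [C → . - C -], [C → . A num] }  — shift
  I2: { [A → . A A C], [A → . A y A], [A → . n n], [A → . y], [A → A . A C], [A → A . y A], [C → A . num] }  — shift
  I3: { [C' → C .] }  — accept
  I4: { [A → n . n] }  — shift
  I5: { [A → y .] }  — reduce
  I6: { [A → n n .] }  — reduce
  I7: { [A → . A A C], [A → . A y A], [A → . n n], [A → . y], [A → A . A C], [A → A . y A], [A → A A . C], [C → . - C -], [C → . A num] }  — shift
  I8: { [C → A num .] }  — reduce
  I9: { [A → . A A C], [A → . A y A], [A → . n n], [A → . y], [A → A y . A], [A → y .] }  — shift, reduce
  I10: { [A → . A A C], [A → . A y A], [A → . n n], [A → . y], [A → A . A C], [A → A . y A], [A → A y A .] }  — shift, reduce
  I11: { [A → . A A C], [A → . A y A], [A → . n n], [A → . y], [A → A . A C], [A → A . y A], [A → A A . C], [C → . - C -], [C → . A num], [C → A . num] }  — shift
  I12: { [A → A A C .] }  — reduce
  I13: { [C → - C . -] }  — shift
  I14: { [C → - C - .] }  — reduce

I9 contains reduce item [A → y .] and shift items [A → . n n], [A → . y] — shift-reduce conflict.
I10 contains reduce item [A → A y A .] and shift items [A → A . y A], [A → . n n], [A → . y] — shift-reduce conflict.

Answer: Yes — I9: [A → y .] vs [A → . n n]; I10: [A → A y A .] vs [A → A . y A]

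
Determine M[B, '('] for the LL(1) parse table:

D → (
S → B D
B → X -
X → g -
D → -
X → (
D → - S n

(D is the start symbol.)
B → X -

To find M[B, '('], we find productions for B where '(' is in the predict set (PREDICT(N → α) = (FIRST(α) \ {ε}) ∪ (FOLLOW(N) if α ⇒* ε)).

Relevant sets:
  FIRST(X) = { '(', 'g' }

B → X -: PREDICT = { '(', 'g' }
  '(' is in predict set, so this production goes in M[B, '(']

M[B, '('] = B → X -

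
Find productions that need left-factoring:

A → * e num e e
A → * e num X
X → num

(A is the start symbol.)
Yes, A has productions with common prefix '* e num'

Left-factoring is needed when two productions for the same non-terminal
share a common prefix on the right-hand side.

Productions for A:
  A → * e num e e
  A → * e num X

Found common prefix '* e num' in productions for A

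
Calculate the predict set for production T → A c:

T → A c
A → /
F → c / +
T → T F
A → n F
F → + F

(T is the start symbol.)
PREDICT(T → A c) = (FIRST(RHS) \ {ε}) ∪ (FOLLOW(T) if ε ∈ FIRST(RHS), i.e. RHS ⇒* ε)
FIRST(A) = { '/', 'n' }
FIRST(A c) = { '/', 'n' }
ε ∉ FIRST(A c), so FOLLOW(T) is not added.
PREDICT(T → A c) = { '/', 'n' }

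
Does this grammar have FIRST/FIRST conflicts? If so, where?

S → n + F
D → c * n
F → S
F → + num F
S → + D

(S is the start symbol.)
A FIRST/FIRST conflict occurs when two productions N → α and N → β for the same non-terminal have FIRST(α) ∩ FIRST(β) ≠ ∅ (with ε ∈ FIRST of a nullable right-hand side, so two nullable alternatives also conflict).

FIRST sets of the non-terminals at (or reachable through a nullable prefix from) the front of some alternative:
  FIRST(S) = { '+', 'n' }

Productions for S:
  S → n + F: FIRST = { 'n' }
  S → + D: FIRST = { '+' }
Productions for F:
  F → S: FIRST = { '+', 'n' }
  F → + num F: FIRST = { '+' }
D has only one production, so no FIRST/FIRST conflict is possible there.

Conflict for F: F → S and F → + num F
  Overlap: { '+' }

Answer: Yes. F → S / F → '+' num F on { '+' }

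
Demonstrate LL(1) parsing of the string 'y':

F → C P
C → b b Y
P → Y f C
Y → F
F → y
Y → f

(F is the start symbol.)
LL(1) parsing maintains a stack (initially the start symbol over $) and the input. At each step: if the stack top is a terminal, match it against the current input token; if it is a non-terminal N, replace it with the RHS of M[N, lookahead] (the unique production whose predict set contains the lookahead).

Stack is shown with the top on the left.

Stack  Input  Action
--------------------
F $    y $    output F → y
y $    y $    match 'y'
$      $      accept

The string is accepted.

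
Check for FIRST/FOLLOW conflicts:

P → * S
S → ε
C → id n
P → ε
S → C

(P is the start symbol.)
A FIRST/FOLLOW conflict occurs when a non-terminal N has a nullable alternative N → β (β ⇒* ε) and another alternative N → α with FIRST(α) ∩ FOLLOW(N) ≠ ∅: on such a lookahead the parser cannot decide between expanding α and letting N vanish via β.

Nullable non-terminals: P, S.
FIRST sets used below: FIRST(C) = { 'id' }

P: nullable alternative(s) P → ε; FOLLOW(P) = { $ }
  P → * S: FIRST \ {ε} = { '*' } — disjoint from FOLLOW(P)
  P → ε: FIRST \ {ε} = { } — this is the only nullable alternative, skip

S: nullable alternative(s) S → ε; FOLLOW(S) = { $ }
  S → ε: FIRST \ {ε} = { } — this is the only nullable alternative, skip
  S → C: FIRST \ {ε} = { 'id' } — disjoint from FOLLOW(S)

C has no nullable alternative, so no FIRST/FOLLOW check is needed there.

No FIRST/FOLLOW conflicts found.

Answer: No FIRST/FOLLOW conflicts.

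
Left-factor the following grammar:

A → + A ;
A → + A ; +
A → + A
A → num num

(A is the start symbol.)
Left-factoring transforms A → αβ₁ | αβ₂ into A → αA' and A' → β₁ | β₂
(α is the longest common prefix among the alternatives). Repeat until
no nonterminal has two alternatives with a common prefix.

Round 1: A has alternatives sharing prefix '+ A'. Introduce A': A → + A A'
  Add: A' → ;
  Add: A' → ; +
  Add: A' → ε

Round 2: A' has alternatives sharing prefix ';'. Introduce A'': A' → ; A''
  Add: A'' → ε
  Add: A'' → +

No remaining common prefixes — done.

Resulting grammar:
A → + A A'
A' → ; A''
A'' → ε
A'' → +
A' → ε
A → num num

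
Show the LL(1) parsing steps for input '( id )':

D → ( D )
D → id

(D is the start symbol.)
LL(1) parsing maintains a stack (initially the start symbol over $) and the input. At each step: if the stack top is a terminal, match it against the current input token; if it is a non-terminal N, replace it with the RHS of M[N, lookahead] (the unique production whose predict set contains the lookahead).

Stack is shown with the top on the left.

Stack    Input     Action
-------------------------
D $      ( id ) $  output D → ( D )
( D ) $  ( id ) $  match '('
D ) $    id ) $    output D → id
id ) $   id ) $    match 'id'
) $      ) $       match ')'
$        $         accept

The string is accepted.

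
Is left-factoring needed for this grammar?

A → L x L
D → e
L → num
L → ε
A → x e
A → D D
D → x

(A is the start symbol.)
No, left-factoring is not needed

Left-factoring is needed when two productions for the same non-terminal
share a common prefix on the right-hand side.

Productions for A:
  A → L x L
  A → x e
  A → D D
Productions for D:
  D → e
  D → x
Productions for L:
  L → num
  L → ε

No common prefixes found.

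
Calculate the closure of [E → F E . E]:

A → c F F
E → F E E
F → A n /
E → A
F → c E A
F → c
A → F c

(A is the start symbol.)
Start with: [E → F E . E]
  [E → F E . E] has the dot before E: add [E → . F E E], [E → . A]
  [E → . F E E] has the dot before F: add [F → . A n /], [F → . c E A], [F → . c]
  [E → . A] has the dot before A: add [A → . c F F], [A → . F c]
No further items can be added.

CLOSURE = { [A → . F c], [A → . c F F], [E → . A], [E → . F E E], [E → F E . E], [F → . A n /], [F → . c E A], [F → . c] }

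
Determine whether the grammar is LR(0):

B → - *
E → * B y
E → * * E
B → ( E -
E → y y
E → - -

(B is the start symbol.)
Yes, the grammar is LR(0)

A grammar is LR(0) if no state in the canonical LR(0) collection has:
  - both a shift item (dot before a terminal) and a complete item (shift-reduce conflict), or
  - two or more complete items (reduce-reduce conflict; the accept item [B' → B .] counts as a complete item here).

Augment with B' → B and build the canonical LR(0) collection (I0 = CLOSURE({[B' → . B]}), then GOTO on every symbol after a dot until no new states appear). It has 16 states:
  I0: { [B → . ( E -], [B → . - *], [B' → . B] }  — shift
  I1: { [B → ( . E -], [E → . * * E], [E → . * B y], [E → . - -], [E → . y y] }  — shift
  I2: { [B → - . *] }  — shift
  I3: { [B' → B .] }  — accept
  I4: { [B → - * .] }  — reduce
  I5: { [B → . ( E -], [B → . - *], [E → * . * E], [E → * . B y] }  — shift
  I6: { [E → - . -] }  — shift
  I7: { [B → ( E . -] }  — shift
  I8: { [E → y . y] }  — shift
  I9: { [E → y y .] }  — reduce
  I10: { [B → ( E - .] }  — reduce
  I11: { [E → - - .] }  — reduce
  I12: { [E → * * . E], [E → . * * E], [E → . * B y], [E → . - -], [E → . y y] }  — shift
  I13: { [E → * B . y] }  — shift
  I14: { [E → * B y .] }  — reduce
  I15: { [E → * * E .] }  — reduce

Every state is either a pure shift/goto state or contains exactly one complete item and nothing to shift — no conflicts. The grammar is LR(0).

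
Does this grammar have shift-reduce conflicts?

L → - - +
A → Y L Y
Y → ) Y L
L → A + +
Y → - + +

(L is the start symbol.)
Augment with L' → L and build the canonical LR(0) collection (I0 = CLOSURE({[L' → . L]}), then GOTO on every symbol after a dot until no new states appear). It has 17 states:
  I0: { [A → . Y L Y], [L → . - - +], [L → . A + +], [L' → . L], [Y → . ) Y L], [Y → . - + +] }  — shift
  I1: { [Y → ) . Y L], [Y → . ) Y L], [Y → . - + +] }  — shift
  I2: { [L → - . - +], [Y → - . + +] }  — shift
  I3: { [L → A . + +] }  — shift
  I4: { [L' → L .] }  — accept
  I5: { [A → . Y L Y], [A → Y . L Y], [L → . - - +], [L → . A + +], [Y → . ) Y L], [Y → . - + +] }  — shift
  I6: { [A → Y L . Y], [Y → . ) Y L], [Y → . - + +] }  — shift
  I7: { [Y → - . + +] }  — shift
  I8: { [A → Y L Y .] }  — reduce
  I9: { [Y → - + . +] }  — shift
  I10: { [Y → - + + .] }  — reduce
  I11: { [L → A + . +] }  — shift
  I12: { [L → A + + .] }  — reduce
  I13: { [L → - - . +] }  — shift
  I14: { [L → - - + .] }  — reduce
  I15: { [A → . Y L Y], [L → . - - +], [L → . A + +], [Y → ) Y . L], [Y → . ) Y L], [Y → . - + +] }  — shift
  I16: { [Y → ) Y L .] }  — reduce

No state contains both a complete item and a shift item.

Answer: No shift-reduce conflicts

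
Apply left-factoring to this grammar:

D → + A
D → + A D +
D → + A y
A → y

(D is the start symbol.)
D → + A D'
D' → ε
D' → D +
D' → y
A → y

Left-factoring transforms A → αβ₁ | αβ₂ into A → αA' and A' → β₁ | β₂
(α is the longest common prefix among the alternatives). Repeat until
no nonterminal has two alternatives with a common prefix.

Round 1: D has alternatives sharing prefix '+ A'. Introduce D': D → + A D'
  Add: D' → ε
  Add: D' → D +
  Add: D' → y

No remaining common prefixes — done.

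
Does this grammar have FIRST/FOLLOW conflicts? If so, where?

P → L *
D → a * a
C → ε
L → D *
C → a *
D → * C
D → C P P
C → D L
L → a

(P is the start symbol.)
A FIRST/FOLLOW conflict occurs when a non-terminal N has a nullable alternative N → β (β ⇒* ε) and another alternative N → α with FIRST(α) ∩ FOLLOW(N) ≠ ∅: on such a lookahead the parser cannot decide between expanding α and letting N vanish via β.

Nullable non-terminals: C.
FIRST sets used below: FIRST(D) = { '*', 'a' }

C: nullable alternative(s) C → ε; FOLLOW(C) = { '*', 'a' }
  C → ε: FIRST \ {ε} = { } — this is the only nullable alternative, skip
  C → a *: FIRST \ {ε} = { 'a' } — overlaps FOLLOW(C) on { 'a' }: CONFLICT
  C → D L: FIRST \ {ε} = { '*', 'a' } — overlaps FOLLOW(C) on { '*', 'a' }: CONFLICT

D, L, P have no nullable alternative, so no FIRST/FOLLOW check is needed there.

So the grammar has 2 FIRST/FOLLOW conflicts (marked CONFLICT above).

Answer: Yes. C → a '*' with FOLLOW(C) on { 'a' }; C → D L with FOLLOW(C) on { '*', 'a' }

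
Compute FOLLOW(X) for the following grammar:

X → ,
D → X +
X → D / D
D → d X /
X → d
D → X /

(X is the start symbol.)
{ $, '+', '/' }

X is the start symbol, so $ ∈ FOLLOW(X).
In D → X +: X is followed by '+', add FIRST('+') \ {ε} = { '+' }
In D → d X /: X is followed by '/', add FIRST('/') \ {ε} = { '/' }
In D → X /: X is followed by '/', add FIRST('/') \ {ε} = { '/' }

Taking the union: FOLLOW(X) = { $, '+', '/' }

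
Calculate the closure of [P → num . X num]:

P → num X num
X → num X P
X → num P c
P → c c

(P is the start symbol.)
Start with: [P → num . X num]
  [P → num . X num] has the dot before X: add [X → . num X P], [X → . num P c]
No further items can be added.

CLOSURE = { [P → num . X num], [X → . num P c], [X → . num X P] }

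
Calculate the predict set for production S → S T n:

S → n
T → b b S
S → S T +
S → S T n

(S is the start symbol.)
{ 'n' }

PREDICT(S → S T n) = (FIRST(RHS) \ {ε}) ∪ (FOLLOW(S) if ε ∈ FIRST(RHS), i.e. RHS ⇒* ε)
FIRST(S) = { 'n' }
FIRST(S T n) = { 'n' }
ε ∉ FIRST(S T n), so FOLLOW(S) is not added.
PREDICT(S → S T n) = { 'n' }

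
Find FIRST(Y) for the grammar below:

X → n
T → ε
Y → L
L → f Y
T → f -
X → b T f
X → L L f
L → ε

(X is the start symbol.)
To compute FIRST(Y), examine every production with Y on the left-hand side, reading each right-hand side left to right until a non-nullable symbol is reached.

FIRST sets of the other non-terminals involved (by the same procedure, iterated to a fixed point):
  FIRST(L) = { 'f', ε }

From Y → L:
  - L is a non-terminal: add FIRST(L) \ {ε} = { 'f' }
    L is nullable and nothing follows, so the whole right-hand side can vanish: ε ∈ FIRST(Y)

Collecting: FIRST(Y) = { 'f', ε }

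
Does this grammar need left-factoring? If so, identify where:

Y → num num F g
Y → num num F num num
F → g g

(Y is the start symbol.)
Yes, Y has productions with common prefix 'num num F'

Left-factoring is needed when two productions for the same non-terminal
share a common prefix on the right-hand side.

Productions for Y:
  Y → num num F g
  Y → num num F num num

Found common prefix 'num num F' in productions for Y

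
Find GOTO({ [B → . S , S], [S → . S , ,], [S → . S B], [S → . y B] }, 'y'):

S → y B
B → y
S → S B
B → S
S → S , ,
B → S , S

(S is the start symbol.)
{ [B → . S , S], [B → . S], [B → . y], [S → . S , ,], [S → . S B], [S → . y B], [S → y . B] }

GOTO(I, 'y') = CLOSURE({ [A → αX.β] : [A → α.Xβ] ∈ I, X = 'y' })

Items with dot before 'y', with the dot advanced:
  [S → . y B] → [S → y . B]
Closure of the advanced items:
  [S → y . B] has the dot before B: add [B → . y], [B → . S], [B → . S , S]
  [B → . S] has the dot before S: add [S → . y B], [S → . S B], [S → . S , ,]

GOTO = { [B → . S , S], [B → . S], [B → . y], [S → . S , ,], [S → . S B], [S → . y B], [S → y . B] }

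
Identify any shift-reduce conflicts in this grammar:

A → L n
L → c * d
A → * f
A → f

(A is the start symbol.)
A shift-reduce conflict occurs when an LR(0) state has both:
  - a complete (reduce) item [A → α .] (dot at the end), and
  - a shift item [B → β . c γ] (dot before a terminal).

Augment with A' → A and build the canonical LR(0) collection (I0 = CLOSURE({[A' → . A]}), then GOTO on every symbol after a dot until no new states appear). It has 10 states:
  I0: { [A → . * f], [A → . L n], [A → . f], [A' → . A], [L → . c * d] }  — shift
  I1: { [A → * . f] }  — shift
  I2: { [A' → A .] }  — accept
  I3: { [A → L . n] }  — shift
  I4: { [L → c . * d] }  — shift
  I5: { [A → f .] }  — reduce
  I6: { [L → c * . d] }  — shift
  I7: { [L → c * d .] }  — reduce
  I8: { [A → L n .] }  — reduce
  I9: { [A → * f .] }  — reduce

No state contains both a complete item and a shift item.

Answer: No shift-reduce conflicts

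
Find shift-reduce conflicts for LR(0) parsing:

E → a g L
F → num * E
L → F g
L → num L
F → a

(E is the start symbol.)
A shift-reduce conflict occurs when an LR(0) state has both:
  - a complete (reduce) item [A → α .] (dot at the end), and
  - a shift item [B → β . c γ] (dot before a terminal).

Augment with E' → E and build the canonical LR(0) collection (I0 = CLOSURE({[E' → . E]}), then GOTO on every symbol after a dot until no new states appear). It has 12 states:
  I0: { [E → . a g L], [E' → . E] }  — shift
  I1: { [E' → E .] }  — accept
  I2: { [E → a . g L] }  — shift
  I3: { [E → a g . L], [F → . a], [F → . num * E], [L → . F g], [L → . num L] }  — shift
  I4: { [L → F . g] }  — shift
  I5: { [E → a g L .] }  — reduce
  I6: { [F → a .] }  — reduce
  I7: { [F → . a], [F → . num * E], [F → num . * E], [L → . F g], [L → . num L], [L → num . L] }  — shift
  I8: { [E → . a g L], [F → num * . E] }  — shift
  I9: { [L → num L .] }  — reduce
  I10: { [F → num * E .] }  — reduce
  I11: { [L → F g .] }  — reduce

No state contains both a complete item and a shift item.

Answer: No shift-reduce conflicts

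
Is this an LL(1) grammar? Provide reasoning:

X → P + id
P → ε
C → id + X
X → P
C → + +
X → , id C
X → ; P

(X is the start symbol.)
Yes, the grammar is LL(1).

A grammar is LL(1) if for each non-terminal N with multiple productions, the predict sets of those productions are pairwise disjoint, where PREDICT(N → α) = (FIRST(α) \ {ε}) ∪ (FOLLOW(N) if α ⇒* ε).

Relevant sets:
  FIRST(P) = { ε }
  FOLLOW(X) = { $ }

For X:
  PREDICT(X → P '+' id) = { '+' }
  PREDICT(X → P) = { $ }
  PREDICT(X → ',' id C) = { ',' }
  PREDICT(X → ';' P) = { ';' }
For C:
  PREDICT(C → id '+' X) = { 'id' }
  PREDICT(C → '+' '+') = { '+' }
P has a single production, so nothing to check there.

All predict sets are disjoint. The grammar IS LL(1).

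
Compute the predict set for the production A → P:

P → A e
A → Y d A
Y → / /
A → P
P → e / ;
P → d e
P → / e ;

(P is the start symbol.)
{ '/', 'd', 'e' }

PREDICT(A → P) = (FIRST(RHS) \ {ε}) ∪ (FOLLOW(A) if ε ∈ FIRST(RHS), i.e. RHS ⇒* ε)
FIRST(P) = { '/', 'd', 'e' }
FIRST(P) = { '/', 'd', 'e' }
ε ∉ FIRST(P), so FOLLOW(A) is not added.
PREDICT(A → P) = { '/', 'd', 'e' }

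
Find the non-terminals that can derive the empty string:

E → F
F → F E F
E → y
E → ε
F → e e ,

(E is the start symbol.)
A non-terminal is nullable if it can derive ε (the empty string): either it has an ε-production, or it has a production whose right-hand side consists entirely of nullable non-terminals.

ε-productions: E → ε
So E is immediately nullable.
No further non-terminal can be added: every production for the remaining non-terminals contains a terminal or a non-nullable non-terminal.
Nullable = { 'E' }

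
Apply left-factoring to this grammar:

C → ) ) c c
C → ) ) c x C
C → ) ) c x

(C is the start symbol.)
Left-factoring transforms A → αβ₁ | αβ₂ into A → αA' and A' → β₁ | β₂
(α is the longest common prefix among the alternatives). Repeat until
no nonterminal has two alternatives with a common prefix.

Round 1: C has alternatives sharing prefix ') ) c'. Introduce C': C → ) ) c C'
  Add: C' → c
  Add: C' → x C
  Add: C' → x

Round 2: C' has alternatives sharing prefix 'x'. Introduce C'': C' → x C''
  Add: C'' → C
  Add: C'' → ε

No remaining common prefixes — done.

Resulting grammar:
C → ) ) c C'
C' → c
C' → x C''
C'' → C
C'' → ε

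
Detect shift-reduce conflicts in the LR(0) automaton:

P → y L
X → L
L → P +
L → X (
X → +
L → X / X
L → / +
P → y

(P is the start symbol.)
Augment with P' → P and build the canonical LR(0) collection (I0 = CLOSURE({[P' → . P]}), then GOTO on every symbol after a dot until no new states appear). It has 14 states:
  I0: { [P → . y L], [P → . y], [P' → . P] }  — shift
  I1: { [P' → P .] }  — accept
  I2: { [L → . / +], [L → . P +], [L → . X (], [L → . X / X], [P → . y L], [P → . y], [P → y . L], [P → y .], [X → . +], [X → . L] }  — shift, reduce
  I3: { [X → + .] }  — reduce
  I4: { [L → / . +] }  — shift
  I5: { [P → y L .], [X → L .] }  — 2 reduces
  I6: { [L → P . +] }  — shift
  I7: { [L → X . (], [L → X . / X] }  — shift
  I8: { [L → X ( .] }  — reduce
  I9: { [L → . / +], [L → . P +], [L → . X (], [L → . X / X], [L → X / . X], [P → . y L], [P → . y], [X → . +], [X → . L] }  — shift
  I10: { [X → L .] }  — reduce
  I11: { [L → X . (], [L → X . / X], [L → X / X .] }  — shift, reduce
  I12: { [L → P + .] }  — reduce
  I13: { [L → / + .] }  — reduce

I2 contains reduce item [P → y .] and shift items [L → . / +], [P → . y], [P → . y L], [X → . +] — shift-reduce conflict.
I11 contains reduce item [L → X / X .] and shift items [L → X . (], [L → X . / X] — shift-reduce conflict.

Answer: Yes — I2: [P → y .] vs [L → . / +]; I11: [L → X / X .] vs [L → X . (]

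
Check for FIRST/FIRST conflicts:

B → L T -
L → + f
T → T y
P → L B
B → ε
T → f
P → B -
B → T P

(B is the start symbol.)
A FIRST/FIRST conflict occurs when two productions N → α and N → β for the same non-terminal have FIRST(α) ∩ FIRST(β) ≠ ∅ (with ε ∈ FIRST of a nullable right-hand side, so two nullable alternatives also conflict).

FIRST sets of the non-terminals at (or reachable through a nullable prefix from) the front of some alternative:
  FIRST(L) = { '+' }
  FIRST(T) = { 'f' }
  FIRST(B) = { '+', 'f', ε }

Productions for B:
  B → L T -: FIRST = { '+' }
  B → ε: FIRST = { ε }
  B → T P: FIRST = { 'f' }
Productions for T:
  T → T y: FIRST = { 'f' }
  T → f: FIRST = { 'f' }
Productions for P:
  P → L B: FIRST = { '+' }
  P → B -: FIRST = { '+', '-', 'f' }
L has only one production, so no FIRST/FIRST conflict is possible there.

Conflict for T: T → T y and T → f
  Overlap: { 'f' }
Conflict for P: P → L B and P → B -
  Overlap: { '+' }

Answer: Yes. T → T y / T → f on { 'f' }; P → L B / P → B '-' on { '+' }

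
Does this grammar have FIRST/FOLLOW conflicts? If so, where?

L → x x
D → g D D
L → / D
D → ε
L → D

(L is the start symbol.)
Yes. D → g D D with FOLLOW(D) on { 'g' }

A FIRST/FOLLOW conflict occurs when a non-terminal N has a nullable alternative N → β (β ⇒* ε) and another alternative N → α with FIRST(α) ∩ FOLLOW(N) ≠ ∅: on such a lookahead the parser cannot decide between expanding α and letting N vanish via β.

Nullable non-terminals: D, L.
FIRST sets used below: FIRST(D) = { 'g', ε }

D: nullable alternative(s) D → ε; FOLLOW(D) = { $, 'g' }
  D → g D D: FIRST \ {ε} = { 'g' } — overlaps FOLLOW(D) on { 'g' }: CONFLICT
  D → ε: FIRST \ {ε} = { } — this is the only nullable alternative, skip

L: nullable alternative(s) L → D; FOLLOW(L) = { $ }
  L → x x: FIRST \ {ε} = { 'x' } — disjoint from FOLLOW(L)
  L → / D: FIRST \ {ε} = { '/' } — disjoint from FOLLOW(L)
  L → D: FIRST \ {ε} = { 'g' } — this is the only nullable alternative, skip

So the grammar has 1 FIRST/FOLLOW conflict (marked CONFLICT above).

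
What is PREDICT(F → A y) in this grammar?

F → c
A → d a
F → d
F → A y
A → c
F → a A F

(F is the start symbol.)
PREDICT(F → A y) = (FIRST(RHS) \ {ε}) ∪ (FOLLOW(F) if ε ∈ FIRST(RHS), i.e. RHS ⇒* ε)
FIRST(A) = { 'c', 'd' }
FIRST(A y) = { 'c', 'd' }
ε ∉ FIRST(A y), so FOLLOW(F) is not added.
PREDICT(F → A y) = { 'c', 'd' }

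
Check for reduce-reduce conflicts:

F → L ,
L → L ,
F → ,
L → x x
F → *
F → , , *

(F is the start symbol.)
Augment with F' → F and build the canonical LR(0) collection (I0 = CLOSURE({[F' → . F]}), then GOTO on every symbol after a dot until no new states appear). It has 10 states:
  I0: { [F → . *], [F → . , , *], [F → . ,], [F → . L ,], [F' → . F], [L → . L ,], [L → . x x] }  — shift
  I1: { [F → * .] }  — reduce
  I2: { [F → , . , *], [F → , .] }  — shift, reduce
  I3: { [F' → F .] }  — accept
  I4: { [F → L . ,], [L → L . ,] }  — shift
  I5: { [L → x . x] }  — shift
  I6: { [L → x x .] }  — reduce
  I7: { [F → L , .], [L → L , .] }  — 2 reduces
  I8: { [F → , , . *] }  — shift
  I9: { [F → , , * .] }  — reduce

I7 contains complete items [F → L , .], [L → L , .] — reduce-reduce conflict.

Answer: Yes — I7: [F → L , .] vs [L → L , .]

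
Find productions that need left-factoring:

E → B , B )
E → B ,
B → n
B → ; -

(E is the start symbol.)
Yes, E has productions with common prefix 'B ,'

Left-factoring is needed when two productions for the same non-terminal
share a common prefix on the right-hand side.

Productions for E:
  E → B , B )
  E → B ,
Productions for B:
  B → n
  B → ; -

Found common prefix 'B ,' in productions for E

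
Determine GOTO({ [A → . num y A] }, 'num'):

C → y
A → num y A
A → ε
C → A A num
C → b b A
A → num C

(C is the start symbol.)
{ [A → num . y A] }

GOTO(I, 'num') = CLOSURE({ [A → αX.β] : [A → α.Xβ] ∈ I, X = 'num' })

Items with dot before 'num', with the dot advanced:
  [A → . num y A] → [A → num . y A]
Closure adds nothing (no advanced item has the dot before a non-terminal).

GOTO = { [A → num . y A] }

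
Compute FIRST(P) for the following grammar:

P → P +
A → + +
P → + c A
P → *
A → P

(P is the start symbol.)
{ '*', '+' }

To compute FIRST(P), examine every production with P on the left-hand side, reading each right-hand side left to right until a non-nullable symbol is reached.

From P → P +:
  - P is the symbol being defined: contributes nothing new
    P is not nullable, so stop
From P → + c A:
  - '+' is a terminal: add '+' and stop
From P → *:
  - '*' is a terminal: add '*' and stop

Collecting: FIRST(P) = { '*', '+' }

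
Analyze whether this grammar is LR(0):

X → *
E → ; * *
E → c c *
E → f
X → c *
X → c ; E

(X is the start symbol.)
Yes, the grammar is LR(0)

Augment with X' → X and build the canonical LR(0) collection (I0 = CLOSURE({[X' → . X]}), then GOTO on every symbol after a dot until no new states appear). It has 14 states:
  I0: { [X → . *], [X → . c *], [X → . c ; E], [X' → . X] }  — shift
  I1: { [X → * .] }  — reduce
  I2: { [X' → X .] }  — accept
  I3: { [X → c . *], [X → c . ; E] }  — shift
  I4: { [X → c * .] }  — reduce
  I5: { [E → . ; * *], [E → . c c *], [E → . f], [X → c ; . E] }  — shift
  I6: { [E → ; . * *] }  — shift
  I7: { [X → c ; E .] }  — reduce
  I8: { [E → c . c *] }  — shift
  I9: { [E → f .] }  — reduce
  I10: { [E → c c . *] }  — shift
  I11: { [E → c c * .] }  — reduce
  I12: { [E → ; * . *] }  — shift
  I13: { [E → ; * * .] }  — reduce

Every state is either a pure shift/goto state or contains exactly one complete item and nothing to shift — no conflicts. The grammar is LR(0).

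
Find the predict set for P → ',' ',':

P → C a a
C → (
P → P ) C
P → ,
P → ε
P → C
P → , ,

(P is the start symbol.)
PREDICT(P → ',' ',') = (FIRST(RHS) \ {ε}) ∪ (FOLLOW(P) if ε ∈ FIRST(RHS), i.e. RHS ⇒* ε)
FIRST(',' ',') = { ',' }
ε ∉ FIRST(',' ','), so FOLLOW(P) is not added.
PREDICT(P → ',' ',') = { ',' }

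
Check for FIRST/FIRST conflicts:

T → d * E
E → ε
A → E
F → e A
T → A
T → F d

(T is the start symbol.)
No FIRST/FIRST conflicts.

A FIRST/FIRST conflict occurs when two productions N → α and N → β for the same non-terminal have FIRST(α) ∩ FIRST(β) ≠ ∅ (with ε ∈ FIRST of a nullable right-hand side, so two nullable alternatives also conflict).

FIRST sets of the non-terminals at (or reachable through a nullable prefix from) the front of some alternative:
  FIRST(A) = { ε }
  FIRST(F) = { 'e' }

Productions for T:
  T → d * E: FIRST = { 'd' }
  T → A: FIRST = { ε }
  T → F d: FIRST = { 'e' }
E, A, F have only one production, so no FIRST/FIRST conflict is possible there.

All alternatives of each non-terminal have pairwise disjoint FIRST sets.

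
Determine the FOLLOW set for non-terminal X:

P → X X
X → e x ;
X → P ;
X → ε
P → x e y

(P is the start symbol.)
{ $, ';', 'e', 'x' }

In P → X X: X is followed by X, add FIRST(X) \ {ε} = { ';', 'e', 'x' }
  X is nullable, so also add FOLLOW(P)
In P → X X: X is at the end, add FOLLOW(P)

The FOLLOW sets referred to above (computed the same way, to a fixed point):
  FOLLOW(P) = { $, ';' }

Taking the union: FOLLOW(X) = { $, ';', 'e', 'x' }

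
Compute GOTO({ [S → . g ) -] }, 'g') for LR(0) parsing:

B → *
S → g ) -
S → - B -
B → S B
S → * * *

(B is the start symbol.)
GOTO(I, 'g') = CLOSURE({ [A → αX.β] : [A → α.Xβ] ∈ I, X = 'g' })

Items with dot before 'g', with the dot advanced:
  [S → . g ) -] → [S → g . ) -]
Closure adds nothing (no advanced item has the dot before a non-terminal).

GOTO = { [S → g . ) -] }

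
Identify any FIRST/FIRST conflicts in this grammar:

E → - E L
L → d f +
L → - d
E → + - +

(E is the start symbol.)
Productions for E:
  E → - E L: FIRST = { '-' }
  E → + - +: FIRST = { '+' }
Productions for L:
  L → d f +: FIRST = { 'd' }
  L → - d: FIRST = { '-' }

All alternatives of each non-terminal have pairwise disjoint FIRST sets.

Answer: No FIRST/FIRST conflicts.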